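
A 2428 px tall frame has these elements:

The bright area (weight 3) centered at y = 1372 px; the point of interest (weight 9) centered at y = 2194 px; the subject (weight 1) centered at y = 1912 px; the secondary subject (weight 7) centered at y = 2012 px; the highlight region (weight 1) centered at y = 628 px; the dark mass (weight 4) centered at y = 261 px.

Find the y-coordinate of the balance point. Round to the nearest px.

y ≈ 1661

Weights sum to 3 + 9 + 1 + 7 + 1 + 4 = 25.
y-moment: 3·1372 + 9·2194 + 1·1912 + 7·2012 + 1·628 + 4·261 = 41530; centroid 41530/25 ≈ 1661.20.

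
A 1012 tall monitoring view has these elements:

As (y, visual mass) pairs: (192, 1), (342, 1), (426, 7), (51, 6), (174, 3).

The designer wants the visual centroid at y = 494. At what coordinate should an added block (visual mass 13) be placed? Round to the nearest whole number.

With the added block, Σw becomes 1 + 1 + 7 + 6 + 3 + 13 = 31.
y: need Σw·y = 31·494 = 15314. Existing = 1·192 + 1·342 + 7·426 + 6·51 + 3·174 = 4344. Remainder 10970 / 13 ≈ 843.85.

y ≈ 844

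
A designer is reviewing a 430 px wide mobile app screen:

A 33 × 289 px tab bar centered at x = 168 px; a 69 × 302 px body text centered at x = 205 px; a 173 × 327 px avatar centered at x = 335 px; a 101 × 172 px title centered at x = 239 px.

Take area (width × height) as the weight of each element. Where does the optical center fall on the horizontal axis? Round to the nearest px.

Areas → weights: tab bar 33·289 = 9537, body text 69·302 = 20838, avatar 173·327 = 56571, title 101·172 = 17372; Σw = 104318.
x: (9537·168 + 20838·205 + 56571·335 + 17372·239) / 104318 = 28977199 / 104318 ≈ 277.78

x ≈ 278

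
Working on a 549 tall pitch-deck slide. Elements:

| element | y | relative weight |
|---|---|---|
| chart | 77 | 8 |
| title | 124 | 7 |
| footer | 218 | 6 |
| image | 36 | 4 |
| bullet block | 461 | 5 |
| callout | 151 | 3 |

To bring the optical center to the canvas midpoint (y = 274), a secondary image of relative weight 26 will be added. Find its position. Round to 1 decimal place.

New total weight: (8 + 7 + 6 + 4 + 5 + 3) + 26 = 59.
Along y: (5694 + 26·y) / 59 = 274 (existing moment 8·77 + 7·124 + 6·218 + 4·36 + 5·461 + 3·151 = 5694) ⇒ y = (16166 − 5694) / 26 ≈ 402.77.

y ≈ 402.8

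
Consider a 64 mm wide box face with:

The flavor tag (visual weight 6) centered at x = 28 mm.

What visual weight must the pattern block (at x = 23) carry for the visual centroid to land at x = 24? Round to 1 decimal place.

Known: weight 6 with moment 6·28 = 168.
Balance at x = 24 requires (168 + w·23) / (6 + w) = 24.
Solving: w = (24·6 − 168) / (23 − 24) = -24 / -1 ≈ 24.00.

w ≈ 24.0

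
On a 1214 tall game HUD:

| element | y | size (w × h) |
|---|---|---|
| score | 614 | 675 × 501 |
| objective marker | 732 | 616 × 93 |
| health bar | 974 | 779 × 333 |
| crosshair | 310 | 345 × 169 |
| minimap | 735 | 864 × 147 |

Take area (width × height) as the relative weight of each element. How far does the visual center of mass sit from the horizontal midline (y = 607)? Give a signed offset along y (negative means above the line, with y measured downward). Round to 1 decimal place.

Areas → weights: score 675·501 = 338175, objective marker 616·93 = 57288, health bar 779·333 = 259407, crosshair 345·169 = 58305, minimap 864·147 = 127008; Σw = 840183.
y-moment: 338175·614 + 57288·732 + 259407·974 + 58305·310 + 127008·735 = 613662114; centroid 613662114/840183 ≈ 730.39.
Against y = 607, that's 730.39 − 607 = 123.39.

≈ 123.4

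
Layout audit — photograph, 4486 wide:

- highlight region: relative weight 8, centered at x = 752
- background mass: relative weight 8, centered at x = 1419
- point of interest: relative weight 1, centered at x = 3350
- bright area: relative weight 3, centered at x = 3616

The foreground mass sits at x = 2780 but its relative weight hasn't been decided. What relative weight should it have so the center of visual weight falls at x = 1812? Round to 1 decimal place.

w ≈ 4.8

Fixed elements: Σw = 8 + 8 + 1 + 3 = 20, Σw·x = 8·752 + 8·1419 + 1·3350 + 3·3616 = 31566.
Set Σw·x/Σw = 1812: (31566 + 2780w) = 1812·(20 + w).
Solving: w = (1812·20 − 31566) / (2780 − 1812) = 4674 / 968 ≈ 4.83.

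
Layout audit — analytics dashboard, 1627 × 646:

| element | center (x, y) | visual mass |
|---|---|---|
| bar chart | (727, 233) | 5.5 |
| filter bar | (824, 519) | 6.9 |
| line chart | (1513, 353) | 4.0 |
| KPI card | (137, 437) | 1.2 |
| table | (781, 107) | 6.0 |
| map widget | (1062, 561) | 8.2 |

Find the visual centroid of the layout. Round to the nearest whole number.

(921, 379)

Weights sum to 5.5 + 6.9 + 4.0 + 1.2 + 6.0 + 8.2 = 31.8.
x: moment 29294.9 / weight 31.8 ≈ 921.22
Σw·y = 12041.2; ȳ = 12041.2/31.8 ≈ 378.65.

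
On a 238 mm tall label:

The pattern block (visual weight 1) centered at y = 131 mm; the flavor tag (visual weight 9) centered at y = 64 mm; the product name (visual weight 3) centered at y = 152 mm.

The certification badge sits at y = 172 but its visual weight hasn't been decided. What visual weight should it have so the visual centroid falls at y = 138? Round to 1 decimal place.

w ≈ 18.6

Existing Σw = 13 (1 + 9 + 3); existing moment 1·131 + 9·64 + 3·152 = 1163.
Set Σw·y/Σw = 138: (1163 + 172w) = 138·(13 + w).
Solving: w = (138·13 − 1163) / (172 − 138) = 631 / 34 ≈ 18.56.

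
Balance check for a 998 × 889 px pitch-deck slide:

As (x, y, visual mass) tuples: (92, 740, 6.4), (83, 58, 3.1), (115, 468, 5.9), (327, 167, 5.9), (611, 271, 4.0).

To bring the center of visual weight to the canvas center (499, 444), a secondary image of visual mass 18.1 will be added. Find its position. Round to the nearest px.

With the secondary image, Σw becomes 6.4 + 3.1 + 5.9 + 5.9 + 4.0 + 18.1 = 43.4.
x: need Σw·x = 43.4·499 = 21656.6. Existing = 6.4·92 + 3.1·83 + 5.9·115 + 5.9·327 + 4.0·611 = 5897.9. Remainder 15758.7 / 18.1 ≈ 870.65.
y: need Σw·y = 43.4·444 = 19269.6. Existing = 6.4·740 + 3.1·58 + 5.9·468 + 5.9·167 + 4.0·271 = 9746.3. Remainder 9523.3 / 18.1 ≈ 526.15.

(871, 526)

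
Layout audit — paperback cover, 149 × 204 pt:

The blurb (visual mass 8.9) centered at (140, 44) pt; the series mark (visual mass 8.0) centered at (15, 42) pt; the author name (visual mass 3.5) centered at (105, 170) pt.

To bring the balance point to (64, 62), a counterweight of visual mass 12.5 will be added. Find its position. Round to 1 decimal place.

New total weight: (8.9 + 8.0 + 3.5) + 12.5 = 32.9.
x: need Σw·x = 32.9·64 = 2105.6. Existing = 8.9·140 + 8.0·15 + 3.5·105 = 1733.5. Remainder 372.1 / 12.5 ≈ 29.77.
y: need Σw·y = 32.9·62 = 2039.8. Existing = 8.9·44 + 8.0·42 + 3.5·170 = 1322.6. Remainder 717.2 / 12.5 ≈ 57.38.

(29.8, 57.4)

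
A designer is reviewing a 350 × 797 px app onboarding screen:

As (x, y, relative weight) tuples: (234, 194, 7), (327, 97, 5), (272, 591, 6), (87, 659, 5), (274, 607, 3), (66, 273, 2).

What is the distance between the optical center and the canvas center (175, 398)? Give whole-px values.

Total weight = 7 + 5 + 6 + 5 + 3 + 2 = 28.
x: (7·234 + 5·327 + 6·272 + 5·87 + 3·274 + 2·66) / 28 = 6294 / 28 ≈ 224.79
y: (7·194 + 5·97 + 6·591 + 5·659 + 3·607 + 2·273) / 28 = 11051 / 28 ≈ 394.68
From (175, 398): dx = 49.79, dy = -3.32, so the distance is √(dx²+dy²) ≈ 49.90.

≈ 50 px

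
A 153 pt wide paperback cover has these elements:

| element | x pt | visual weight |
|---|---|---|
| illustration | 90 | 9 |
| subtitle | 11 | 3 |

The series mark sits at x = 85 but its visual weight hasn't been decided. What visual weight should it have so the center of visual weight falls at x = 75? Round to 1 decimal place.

Fixed elements: Σw = 9 + 3 = 12, Σw·x = 9·90 + 3·11 = 843.
Balance at x = 75 requires (843 + w·85) / (12 + w) = 75.
Rearranging, w·(85 − 75) = 75·12 − 843 = 57, so w ≈ 57/10 = 5.70.

w ≈ 5.7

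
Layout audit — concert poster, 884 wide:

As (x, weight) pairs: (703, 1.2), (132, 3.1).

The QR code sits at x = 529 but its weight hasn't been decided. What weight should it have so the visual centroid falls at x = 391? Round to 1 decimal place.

Known weights sum to 1.2 + 3.1 = 4.3; their moment is 1.2·703 + 3.1·132 = 1252.8.
Set Σw·x/Σw = 391: (1252.8 + 529w) = 391·(4.3 + w).
So w = (391·4.3 − 1252.8)/(529 − 391) = 428.5/138 ≈ 3.11.

w ≈ 3.1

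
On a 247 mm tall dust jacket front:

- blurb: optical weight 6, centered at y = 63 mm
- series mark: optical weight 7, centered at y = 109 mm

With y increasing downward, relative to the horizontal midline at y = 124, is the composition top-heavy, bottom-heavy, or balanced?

Weights sum to 6 + 7 = 13.
Σw·y = 6·63 + 7·109 = 1141, so ȳ = 1141/13 ≈ 87.77.
87.8 lies above (smaller y than) the midline 124, so the layout is top-heavy.

top-heavy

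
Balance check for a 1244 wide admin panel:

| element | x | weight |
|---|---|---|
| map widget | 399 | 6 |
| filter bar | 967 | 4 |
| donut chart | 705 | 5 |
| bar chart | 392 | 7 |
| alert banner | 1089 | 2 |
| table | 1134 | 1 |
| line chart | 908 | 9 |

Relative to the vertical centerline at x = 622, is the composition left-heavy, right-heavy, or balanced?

right-heavy

Total weight = 6 + 4 + 5 + 7 + 2 + 1 + 9 = 34.
Σw·x = 24015; x̄ = 24015/34 ≈ 706.32.
Since 706.3 is right of 622, the composition reads right-heavy.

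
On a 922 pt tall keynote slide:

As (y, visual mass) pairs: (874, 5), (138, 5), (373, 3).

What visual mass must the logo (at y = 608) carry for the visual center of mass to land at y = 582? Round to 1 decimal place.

w ≈ 53.3

Existing Σw = 13 (5 + 5 + 3); existing moment 5·874 + 5·138 + 3·373 = 6179.
Balance at y = 582 requires (6179 + w·608) / (13 + w) = 582.
Rearranging, w·(608 − 582) = 582·13 − 6179 = 1387, so w ≈ 1387/26 = 53.35.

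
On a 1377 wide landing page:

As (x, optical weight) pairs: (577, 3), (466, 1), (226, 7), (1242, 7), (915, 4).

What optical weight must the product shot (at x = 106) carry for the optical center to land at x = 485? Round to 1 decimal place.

w ≈ 14.4

Fixed elements: Σw = 3 + 1 + 7 + 7 + 4 = 22, Σw·x = 3·577 + 1·466 + 7·226 + 7·1242 + 4·915 = 16133.
For the centroid to hit 485: (16133 + w·106) / (22 + w) = 485.
Rearranging, w·(106 − 485) = 485·22 − 16133 = -5463, so w ≈ -5463/-379 = 14.41.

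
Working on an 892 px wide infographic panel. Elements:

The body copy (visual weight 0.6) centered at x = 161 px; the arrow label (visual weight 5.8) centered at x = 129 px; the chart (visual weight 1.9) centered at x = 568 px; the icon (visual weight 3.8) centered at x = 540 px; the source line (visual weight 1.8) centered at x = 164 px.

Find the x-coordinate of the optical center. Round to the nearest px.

Weights sum to 0.6 + 5.8 + 1.9 + 3.8 + 1.8 = 13.9.
x: (0.6·161 + 5.8·129 + 1.9·568 + 3.8·540 + 1.8·164) / 13.9 = 4271.2 / 13.9 ≈ 307.28

x ≈ 307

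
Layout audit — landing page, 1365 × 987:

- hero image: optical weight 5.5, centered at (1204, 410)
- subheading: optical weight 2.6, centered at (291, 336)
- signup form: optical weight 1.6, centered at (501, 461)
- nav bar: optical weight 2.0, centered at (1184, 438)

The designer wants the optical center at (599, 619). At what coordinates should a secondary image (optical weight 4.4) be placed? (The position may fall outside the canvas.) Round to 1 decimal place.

After adding the secondary image, total weight = 5.5 + 2.6 + 1.6 + 2.0 + 4.4 = 16.1.
Along x: (10548.2 + 4.4·x) / 16.1 = 599 (existing moment 5.5·1204 + 2.6·291 + 1.6·501 + 2.0·1184 = 10548.2) ⇒ x = (9643.9 − 10548.2) / 4.4 ≈ -205.52.
Along y: (4742.2 + 4.4·y) / 16.1 = 619 (existing moment 5.5·410 + 2.6·336 + 1.6·461 + 2.0·438 = 4742.2) ⇒ y = (9965.9 − 4742.2) / 4.4 ≈ 1187.20.

(-205.5, 1187.2)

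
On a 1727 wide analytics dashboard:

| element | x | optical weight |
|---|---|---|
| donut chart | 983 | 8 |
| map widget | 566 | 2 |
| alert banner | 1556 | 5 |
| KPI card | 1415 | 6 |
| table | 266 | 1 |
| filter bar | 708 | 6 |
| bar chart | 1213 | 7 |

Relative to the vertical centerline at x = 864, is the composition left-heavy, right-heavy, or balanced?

Σw = 8 + 2 + 5 + 6 + 1 + 6 + 7 = 35.
x-moment: 8·983 + 2·566 + 5·1556 + 6·1415 + 1·266 + 6·708 + 7·1213 = 38271; centroid 38271/35 ≈ 1093.46.
1093.5 lies right of the midline 864, so the layout is right-heavy.

right-heavy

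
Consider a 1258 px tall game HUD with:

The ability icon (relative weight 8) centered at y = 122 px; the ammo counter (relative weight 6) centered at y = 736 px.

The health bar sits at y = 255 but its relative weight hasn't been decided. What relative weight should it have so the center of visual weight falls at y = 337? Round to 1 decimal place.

w ≈ 8.2

Fixed elements: Σw = 8 + 6 = 14, Σw·y = 8·122 + 6·736 = 5392.
Balance at y = 337 requires (5392 + w·255) / (14 + w) = 337.
Solving: w = (337·14 − 5392) / (255 − 337) = -674 / -82 ≈ 8.22.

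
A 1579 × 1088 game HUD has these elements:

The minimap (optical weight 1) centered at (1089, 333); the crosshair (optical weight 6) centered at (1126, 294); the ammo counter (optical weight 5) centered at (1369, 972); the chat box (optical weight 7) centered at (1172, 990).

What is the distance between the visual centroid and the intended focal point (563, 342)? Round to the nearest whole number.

Weights sum to 1 + 6 + 5 + 7 = 19.
x: (1·1089 + 6·1126 + 5·1369 + 7·1172) / 19 = 22894 / 19 ≈ 1204.95
y: (1·333 + 6·294 + 5·972 + 7·990) / 19 = 13887 / 19 ≈ 730.89
Offset from (563, 342): Δx ≈ 641.95, Δy ≈ 388.89; distance = √(Δx² + Δy²) ≈ 750.56.

≈ 751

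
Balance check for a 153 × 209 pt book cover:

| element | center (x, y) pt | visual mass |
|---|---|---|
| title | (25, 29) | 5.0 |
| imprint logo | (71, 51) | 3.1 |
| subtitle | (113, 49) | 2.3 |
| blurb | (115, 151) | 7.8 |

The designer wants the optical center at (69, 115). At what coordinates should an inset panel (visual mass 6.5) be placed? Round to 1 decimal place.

(31.1, 191.8)

With the inset panel, Σw becomes 5.0 + 3.1 + 2.3 + 7.8 + 6.5 = 24.7.
Along x: (1502.0 + 6.5·x) / 24.7 = 69 (existing moment 5.0·25 + 3.1·71 + 2.3·113 + 7.8·115 = 1502.0) ⇒ x = (1704.3 − 1502.0) / 6.5 ≈ 31.12.
Along y: (1593.6 + 6.5·y) / 24.7 = 115 (existing moment 5.0·29 + 3.1·51 + 2.3·49 + 7.8·151 = 1593.6) ⇒ y = (2840.5 − 1593.6) / 6.5 ≈ 191.83.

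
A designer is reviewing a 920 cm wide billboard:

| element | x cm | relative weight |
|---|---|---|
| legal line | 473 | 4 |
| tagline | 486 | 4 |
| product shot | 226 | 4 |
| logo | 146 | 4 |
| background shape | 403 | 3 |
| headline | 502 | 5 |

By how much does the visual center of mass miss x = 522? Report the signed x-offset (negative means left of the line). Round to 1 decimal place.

Weights sum to 4 + 4 + 4 + 4 + 3 + 5 = 24.
x-moment: 4·473 + 4·486 + 4·226 + 4·146 + 3·403 + 5·502 = 9043; centroid 9043/24 ≈ 376.79.
Against x = 522, that's 376.79 − 522 = -145.21.

≈ -145.2 cm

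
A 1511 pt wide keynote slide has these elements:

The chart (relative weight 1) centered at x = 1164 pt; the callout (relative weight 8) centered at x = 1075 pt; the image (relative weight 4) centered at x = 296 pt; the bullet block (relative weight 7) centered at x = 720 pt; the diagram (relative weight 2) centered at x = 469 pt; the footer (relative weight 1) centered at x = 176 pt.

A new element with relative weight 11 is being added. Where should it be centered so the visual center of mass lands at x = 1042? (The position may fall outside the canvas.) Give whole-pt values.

New total weight: (1 + 8 + 4 + 7 + 2 + 1) + 11 = 34.
x: need Σw·x = 34·1042 = 35428. Existing = 1·1164 + 8·1075 + 4·296 + 7·720 + 2·469 + 1·176 = 17102. Remainder 18326 / 11 ≈ 1666.00.

x ≈ 1666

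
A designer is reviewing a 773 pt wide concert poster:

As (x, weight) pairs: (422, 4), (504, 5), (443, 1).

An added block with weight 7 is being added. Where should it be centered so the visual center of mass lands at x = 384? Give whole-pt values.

x ≈ 268

New total weight: (4 + 5 + 1) + 7 = 17.
x: need Σw·x = 17·384 = 6528. Existing = 4·422 + 5·504 + 1·443 = 4651. Remainder 1877 / 7 ≈ 268.14.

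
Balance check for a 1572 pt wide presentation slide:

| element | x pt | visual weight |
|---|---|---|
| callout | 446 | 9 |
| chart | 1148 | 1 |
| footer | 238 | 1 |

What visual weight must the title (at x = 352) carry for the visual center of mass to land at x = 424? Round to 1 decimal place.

w ≈ 10.2

Existing Σw = 11 (9 + 1 + 1); existing moment 9·446 + 1·1148 + 1·238 = 5400.
Set Σw·x/Σw = 424: (5400 + 352w) = 424·(11 + w).
Solving: w = (424·11 − 5400) / (352 − 424) = -736 / -72 ≈ 10.22.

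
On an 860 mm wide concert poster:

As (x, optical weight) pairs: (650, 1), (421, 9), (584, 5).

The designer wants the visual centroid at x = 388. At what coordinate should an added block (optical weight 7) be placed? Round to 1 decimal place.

x ≈ 168.1

New total weight: (1 + 9 + 5) + 7 = 22.
x: target moment 22×388 = 8536; current 1·650 + 9·421 + 5·584 = 7359; the added block supplies 1177, so x = 1177/7 ≈ 168.14.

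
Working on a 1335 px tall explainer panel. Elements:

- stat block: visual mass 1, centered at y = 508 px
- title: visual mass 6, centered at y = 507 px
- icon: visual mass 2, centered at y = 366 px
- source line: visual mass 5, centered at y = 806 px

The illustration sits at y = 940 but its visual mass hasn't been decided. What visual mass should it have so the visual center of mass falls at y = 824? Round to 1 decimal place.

Known weights sum to 1 + 6 + 2 + 5 = 14; their moment is 1·508 + 6·507 + 2·366 + 5·806 = 8312.
Set Σw·y/Σw = 824: (8312 + 940w) = 824·(14 + w).
Rearranging, w·(940 − 824) = 824·14 − 8312 = 3224, so w ≈ 3224/116 = 27.79.

w ≈ 27.8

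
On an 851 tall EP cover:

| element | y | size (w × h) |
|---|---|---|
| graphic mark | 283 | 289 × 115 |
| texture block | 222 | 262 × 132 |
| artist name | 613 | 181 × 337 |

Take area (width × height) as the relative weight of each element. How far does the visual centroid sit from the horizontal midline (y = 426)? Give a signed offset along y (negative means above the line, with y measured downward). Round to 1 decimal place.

Taking area as weight: graphic mark 289·115 = 33235, texture block 262·132 = 34584, artist name 181·337 = 60997. Sum 128816.
y-moment: 33235·283 + 34584·222 + 60997·613 = 54474314; centroid 54474314/128816 ≈ 422.88.
Against y = 426, that's 422.88 − 426 = -3.12.

≈ -3.1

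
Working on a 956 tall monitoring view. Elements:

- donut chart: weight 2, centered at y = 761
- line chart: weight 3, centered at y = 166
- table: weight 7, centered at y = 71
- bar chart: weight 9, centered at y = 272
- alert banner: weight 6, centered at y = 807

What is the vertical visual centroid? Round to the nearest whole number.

Weights sum to 2 + 3 + 7 + 9 + 6 = 27.
y: (2·761 + 3·166 + 7·71 + 9·272 + 6·807) / 27 = 9807 / 27 ≈ 363.22

y ≈ 363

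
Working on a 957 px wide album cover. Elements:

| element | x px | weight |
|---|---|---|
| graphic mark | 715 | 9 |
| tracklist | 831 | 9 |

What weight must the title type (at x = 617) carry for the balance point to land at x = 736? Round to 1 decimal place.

Known weights sum to 9 + 9 = 18; their moment is 9·715 + 9·831 = 13914.
Balance at x = 736 requires (13914 + w·617) / (18 + w) = 736.
Solving: w = (736·18 − 13914) / (617 − 736) = -666 / -119 ≈ 5.60.

w ≈ 5.6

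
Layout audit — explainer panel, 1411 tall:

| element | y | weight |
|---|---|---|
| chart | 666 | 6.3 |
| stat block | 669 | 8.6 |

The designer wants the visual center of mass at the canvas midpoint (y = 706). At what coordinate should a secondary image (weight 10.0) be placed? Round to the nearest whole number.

y ≈ 763

After adding the secondary image, total weight = 6.3 + 8.6 + 10.0 = 24.9.
y: need Σw·y = 24.9·706 = 17579.4. Existing = 6.3·666 + 8.6·669 = 9949.2. Remainder 7630.2 / 10.0 ≈ 763.02.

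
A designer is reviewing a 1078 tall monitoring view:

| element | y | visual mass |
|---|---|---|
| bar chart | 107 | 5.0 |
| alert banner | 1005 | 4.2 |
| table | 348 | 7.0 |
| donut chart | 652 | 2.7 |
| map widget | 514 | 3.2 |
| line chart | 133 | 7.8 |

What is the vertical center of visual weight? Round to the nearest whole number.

Σw = 5.0 + 4.2 + 7.0 + 2.7 + 3.2 + 7.8 = 29.9.
Σw·y = 11634.6; ȳ = 11634.6/29.9 ≈ 389.12.

y ≈ 389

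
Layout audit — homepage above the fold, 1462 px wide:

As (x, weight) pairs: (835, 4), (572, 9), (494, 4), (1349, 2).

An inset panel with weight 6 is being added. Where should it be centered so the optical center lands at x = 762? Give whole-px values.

x ≈ 981

After adding the inset panel, total weight = 4 + 9 + 4 + 2 + 6 = 25.
x: need Σw·x = 25·762 = 19050. Existing = 4·835 + 9·572 + 4·494 + 2·1349 = 13162. Remainder 5888 / 6 ≈ 981.33.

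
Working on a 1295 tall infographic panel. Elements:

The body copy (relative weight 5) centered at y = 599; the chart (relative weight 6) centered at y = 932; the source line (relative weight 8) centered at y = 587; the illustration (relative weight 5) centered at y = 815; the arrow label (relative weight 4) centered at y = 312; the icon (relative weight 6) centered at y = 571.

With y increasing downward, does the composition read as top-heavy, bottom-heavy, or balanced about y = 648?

balanced

Total weight = 5 + 6 + 8 + 5 + 4 + 6 = 34.
y-moment: 5·599 + 6·932 + 8·587 + 5·815 + 4·312 + 6·571 = 22032; centroid 22032/34 ≈ 648.00.
The centroid 648.00 matches the midline at 648, so the layout is balanced.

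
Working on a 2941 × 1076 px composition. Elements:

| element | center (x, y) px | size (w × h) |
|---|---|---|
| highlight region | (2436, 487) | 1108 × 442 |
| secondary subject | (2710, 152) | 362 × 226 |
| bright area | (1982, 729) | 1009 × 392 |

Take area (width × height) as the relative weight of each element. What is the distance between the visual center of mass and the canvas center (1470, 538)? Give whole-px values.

≈ 804 px

Areas: highlight region 1108·442 = 489736, secondary subject 362·226 = 81812, bright area 1009·392 = 395528. Total weight = 967076.
Σw·x = 489736·2436 + 81812·2710 + 395528·1982 = 2198643912, so x̄ = 2198643912/967076 ≈ 2273.50.
Σw·y = 489736·487 + 81812·152 + 395528·729 = 539276768, so ȳ = 539276768/967076 ≈ 557.64.
Relative to (1470, 538): Δ = (803.50, 19.64); |Δ| = √(803.50² + 19.64²) ≈ 803.74.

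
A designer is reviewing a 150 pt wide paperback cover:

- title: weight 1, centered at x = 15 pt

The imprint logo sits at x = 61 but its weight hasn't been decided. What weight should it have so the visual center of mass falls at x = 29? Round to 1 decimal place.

The single fixed element contributes weight 1, moment 1·15 = 15.
For the centroid to hit 29: (15 + w·61) / (1 + w) = 29.
So w = (29·1 − 15)/(61 − 29) = 14/32 ≈ 0.44.

w ≈ 0.4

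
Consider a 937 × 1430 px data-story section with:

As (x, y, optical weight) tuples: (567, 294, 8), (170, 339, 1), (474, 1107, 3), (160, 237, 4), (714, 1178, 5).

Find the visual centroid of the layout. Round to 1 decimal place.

Total weight = 8 + 1 + 3 + 4 + 5 = 21.
x-moment: 8·567 + 1·170 + 3·474 + 4·160 + 5·714 = 10338; centroid 10338/21 ≈ 492.29.
y-moment: 8·294 + 1·339 + 3·1107 + 4·237 + 5·1178 = 12850; centroid 12850/21 ≈ 611.90.

(492.3, 611.9)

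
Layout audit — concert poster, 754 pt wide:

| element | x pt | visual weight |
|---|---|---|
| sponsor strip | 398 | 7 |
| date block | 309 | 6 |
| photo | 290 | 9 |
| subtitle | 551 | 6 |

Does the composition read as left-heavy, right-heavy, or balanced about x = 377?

Total weight = 7 + 6 + 9 + 6 = 28.
Σw·x = 7·398 + 6·309 + 9·290 + 6·551 = 10556, so x̄ = 10556/28 ≈ 377.00.
The centroid 377.00 matches the midline at 377, so the layout is balanced.

balanced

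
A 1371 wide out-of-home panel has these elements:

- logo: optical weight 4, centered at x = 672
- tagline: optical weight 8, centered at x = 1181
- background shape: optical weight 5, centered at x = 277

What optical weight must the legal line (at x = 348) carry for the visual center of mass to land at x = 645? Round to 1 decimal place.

w ≈ 8.6

Known weights sum to 4 + 8 + 5 = 17; their moment is 4·672 + 8·1181 + 5·277 = 13521.
For the centroid to hit 645: (13521 + w·348) / (17 + w) = 645.
Rearranging, w·(348 − 645) = 645·17 − 13521 = -2556, so w ≈ -2556/-297 = 8.61.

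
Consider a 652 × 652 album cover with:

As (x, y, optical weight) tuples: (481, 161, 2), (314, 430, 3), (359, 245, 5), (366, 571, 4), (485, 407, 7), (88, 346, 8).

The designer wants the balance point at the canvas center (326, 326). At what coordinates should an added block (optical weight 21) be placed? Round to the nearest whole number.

New total weight: (2 + 3 + 5 + 4 + 7 + 8) + 21 = 50.
x: target moment 50×326 = 16300; current 2·481 + 3·314 + 5·359 + 4·366 + 7·485 + 8·88 = 9262; the added block supplies 7038, so x = 7038/21 ≈ 335.14.
y: target moment 50×326 = 16300; current 2·161 + 3·430 + 5·245 + 4·571 + 7·407 + 8·346 = 10738; the added block supplies 5562, so y = 5562/21 ≈ 264.86.

(335, 265)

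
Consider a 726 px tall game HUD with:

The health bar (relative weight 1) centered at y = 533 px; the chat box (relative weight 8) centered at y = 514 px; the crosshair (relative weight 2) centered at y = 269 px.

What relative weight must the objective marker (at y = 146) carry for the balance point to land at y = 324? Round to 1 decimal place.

Fixed elements: Σw = 1 + 8 + 2 = 11, Σw·y = 1·533 + 8·514 + 2·269 = 5183.
Set Σw·y/Σw = 324: (5183 + 146w) = 324·(11 + w).
Rearranging, w·(146 − 324) = 324·11 − 5183 = -1619, so w ≈ -1619/-178 = 9.10.

w ≈ 9.1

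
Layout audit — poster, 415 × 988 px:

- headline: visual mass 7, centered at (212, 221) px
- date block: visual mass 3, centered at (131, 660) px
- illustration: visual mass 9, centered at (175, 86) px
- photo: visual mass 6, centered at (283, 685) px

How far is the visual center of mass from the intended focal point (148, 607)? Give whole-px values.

Total weight = 7 + 3 + 9 + 6 = 25.
x-moment: 7·212 + 3·131 + 9·175 + 6·283 = 5150; centroid 5150/25 ≈ 206.00.
y-moment: 7·221 + 3·660 + 9·86 + 6·685 = 8411; centroid 8411/25 ≈ 336.44.
Relative to (148, 607): Δ = (58.00, -270.56); |Δ| = √(58.00² + -270.56²) ≈ 276.71.

≈ 277 px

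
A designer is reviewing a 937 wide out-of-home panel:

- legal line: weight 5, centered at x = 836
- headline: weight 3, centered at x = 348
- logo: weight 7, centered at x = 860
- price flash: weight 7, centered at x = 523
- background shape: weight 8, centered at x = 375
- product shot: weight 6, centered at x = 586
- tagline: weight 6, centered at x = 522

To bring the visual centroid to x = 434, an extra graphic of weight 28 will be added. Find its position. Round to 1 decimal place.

x ≈ 208.1

New total weight: (5 + 3 + 7 + 7 + 8 + 6 + 6) + 28 = 70.
x: need Σw·x = 70·434 = 30380. Existing = 5·836 + 3·348 + 7·860 + 7·523 + 8·375 + 6·586 + 6·522 = 24553. Remainder 5827 / 28 ≈ 208.11.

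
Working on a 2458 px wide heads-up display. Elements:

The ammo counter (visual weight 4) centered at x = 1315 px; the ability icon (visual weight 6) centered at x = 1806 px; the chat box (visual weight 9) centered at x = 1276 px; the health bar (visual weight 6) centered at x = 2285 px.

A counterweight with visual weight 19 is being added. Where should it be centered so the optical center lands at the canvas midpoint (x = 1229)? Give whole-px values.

x ≈ 673

New total weight: (4 + 6 + 9 + 6) + 19 = 44.
x: need Σw·x = 44·1229 = 54076. Existing = 4·1315 + 6·1806 + 9·1276 + 6·2285 = 41290. Remainder 12786 / 19 ≈ 672.95.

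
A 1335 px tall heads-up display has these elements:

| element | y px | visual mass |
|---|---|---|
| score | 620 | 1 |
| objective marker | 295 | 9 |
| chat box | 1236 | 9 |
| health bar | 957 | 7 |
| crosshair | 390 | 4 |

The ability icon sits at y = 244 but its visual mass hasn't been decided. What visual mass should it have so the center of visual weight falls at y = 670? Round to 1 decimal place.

w ≈ 6.0

Existing Σw = 30 (1 + 9 + 9 + 7 + 4); existing moment 1·620 + 9·295 + 9·1236 + 7·957 + 4·390 = 22658.
For the centroid to hit 670: (22658 + w·244) / (30 + w) = 670.
So w = (670·30 − 22658)/(244 − 670) = -2558/-426 ≈ 6.00.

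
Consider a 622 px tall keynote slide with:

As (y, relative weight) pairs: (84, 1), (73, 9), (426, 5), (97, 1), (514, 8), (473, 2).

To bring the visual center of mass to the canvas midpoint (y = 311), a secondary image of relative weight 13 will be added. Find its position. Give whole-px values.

y ≈ 316

After adding the secondary image, total weight = 1 + 9 + 5 + 1 + 8 + 2 + 13 = 39.
y: target moment 39×311 = 12129; current 1·84 + 9·73 + 5·426 + 1·97 + 8·514 + 2·473 = 8026; the secondary image supplies 4103, so y = 4103/13 ≈ 315.62.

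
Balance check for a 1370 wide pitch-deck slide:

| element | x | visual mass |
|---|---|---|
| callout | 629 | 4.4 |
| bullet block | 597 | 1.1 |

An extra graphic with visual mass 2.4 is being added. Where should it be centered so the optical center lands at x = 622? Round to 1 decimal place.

x ≈ 620.6

With the extra graphic, Σw becomes 4.4 + 1.1 + 2.4 = 7.9.
x: need Σw·x = 7.9·622 = 4913.8. Existing = 4.4·629 + 1.1·597 = 3424.3. Remainder 1489.5 / 2.4 ≈ 620.62.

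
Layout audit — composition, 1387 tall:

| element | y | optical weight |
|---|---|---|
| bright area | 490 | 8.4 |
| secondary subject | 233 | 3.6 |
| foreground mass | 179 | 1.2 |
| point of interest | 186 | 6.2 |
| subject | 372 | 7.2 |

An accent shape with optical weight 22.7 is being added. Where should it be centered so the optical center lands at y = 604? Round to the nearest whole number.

New total weight: (8.4 + 3.6 + 1.2 + 6.2 + 7.2) + 22.7 = 49.3.
y: need Σw·y = 49.3·604 = 29777.2. Existing = 8.4·490 + 3.6·233 + 1.2·179 + 6.2·186 + 7.2·372 = 9001.2. Remainder 20776.0 / 22.7 ≈ 915.24.

y ≈ 915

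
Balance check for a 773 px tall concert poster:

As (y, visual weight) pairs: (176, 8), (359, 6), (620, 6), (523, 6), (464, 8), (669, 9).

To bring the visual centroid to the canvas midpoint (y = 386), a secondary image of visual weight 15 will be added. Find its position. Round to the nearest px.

After adding the secondary image, total weight = 8 + 6 + 6 + 6 + 8 + 9 + 15 = 58.
y: target moment 58×386 = 22388; current 8·176 + 6·359 + 6·620 + 6·523 + 8·464 + 9·669 = 20153; the secondary image supplies 2235, so y = 2235/15 ≈ 149.00.

y ≈ 149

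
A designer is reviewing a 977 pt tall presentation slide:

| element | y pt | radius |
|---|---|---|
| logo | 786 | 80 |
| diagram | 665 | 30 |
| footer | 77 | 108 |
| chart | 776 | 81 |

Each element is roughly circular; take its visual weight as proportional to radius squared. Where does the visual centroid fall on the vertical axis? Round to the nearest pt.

y ≈ 455

Weights ∝ r²: logo 80² = 6400, diagram 30² = 900, footer 108² = 11664, chart 81² = 6561; Σw = 25525.
y: (6400·786 + 900·665 + 11664·77 + 6561·776) / 25525 = 11618364 / 25525 ≈ 455.18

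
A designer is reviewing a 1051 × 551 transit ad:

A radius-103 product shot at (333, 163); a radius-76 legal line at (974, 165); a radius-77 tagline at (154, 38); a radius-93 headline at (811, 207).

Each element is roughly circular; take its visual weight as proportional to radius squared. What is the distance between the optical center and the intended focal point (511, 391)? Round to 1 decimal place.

≈ 242.7

r² weights: product shot 103² = 10609, legal line 76² = 5776, tagline 77² = 5929, headline 93² = 8649. Total = 30963.
x: (10609·333 + 5776·974 + 5929·154 + 8649·811) / 30963 = 17086026 / 30963 ≈ 551.82
y: (10609·163 + 5776·165 + 5929·38 + 8649·207) / 30963 = 4697952 / 30963 ≈ 151.73
From (511, 391): dx = 40.82, dy = -239.27, so the distance is √(dx²+dy²) ≈ 242.73.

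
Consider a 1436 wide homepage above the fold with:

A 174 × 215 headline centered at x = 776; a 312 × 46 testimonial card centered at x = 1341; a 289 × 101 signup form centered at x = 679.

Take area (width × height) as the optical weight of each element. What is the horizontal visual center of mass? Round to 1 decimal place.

Areas → weights: headline 174·215 = 37410, testimonial card 312·46 = 14352, signup form 289·101 = 29189; Σw = 80951.
x-moment: 37410·776 + 14352·1341 + 29189·679 = 68095523; centroid 68095523/80951 ≈ 841.19.

x ≈ 841.2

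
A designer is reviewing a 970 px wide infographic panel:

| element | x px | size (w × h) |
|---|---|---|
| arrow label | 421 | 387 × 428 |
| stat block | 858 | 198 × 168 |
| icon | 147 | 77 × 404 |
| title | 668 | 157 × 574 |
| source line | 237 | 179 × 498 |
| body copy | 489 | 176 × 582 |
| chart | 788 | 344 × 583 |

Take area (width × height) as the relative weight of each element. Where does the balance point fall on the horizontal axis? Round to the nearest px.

x ≈ 551

Areas → weights: arrow label 387·428 = 165636, stat block 198·168 = 33264, icon 77·404 = 31108, title 157·574 = 90118, source line 179·498 = 89142, body copy 176·582 = 102432, chart 344·583 = 200552; Σw = 712252.
Σw·x = 165636·421 + 33264·858 + 31108·147 + 90118·668 + 89142·237 + 102432·489 + 200552·788 = 392295846, so x̄ = 392295846/712252 ≈ 550.78.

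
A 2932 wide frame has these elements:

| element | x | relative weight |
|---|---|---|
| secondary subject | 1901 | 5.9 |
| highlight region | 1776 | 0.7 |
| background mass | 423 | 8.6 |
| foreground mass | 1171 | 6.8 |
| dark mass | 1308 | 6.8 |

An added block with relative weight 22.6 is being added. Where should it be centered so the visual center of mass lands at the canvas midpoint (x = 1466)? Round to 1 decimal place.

After adding the added block, total weight = 5.9 + 0.7 + 8.6 + 6.8 + 6.8 + 22.6 = 51.4.
x: target moment 51.4×1466 = 75352.4; current 5.9·1901 + 0.7·1776 + 8.6·423 + 6.8·1171 + 6.8·1308 = 32954.1; the added block supplies 42398.3, so x = 42398.3/22.6 ≈ 1876.03.

x ≈ 1876.0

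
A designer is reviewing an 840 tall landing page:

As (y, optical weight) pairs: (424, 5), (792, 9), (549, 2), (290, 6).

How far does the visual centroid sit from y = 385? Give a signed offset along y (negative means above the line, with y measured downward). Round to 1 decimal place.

≈ 164.4

Σw = 5 + 9 + 2 + 6 = 22.
Σw·y = 5·424 + 9·792 + 2·549 + 6·290 = 12086, so ȳ = 12086/22 ≈ 549.36.
Difference: 549.36 − 385 ≈ 164.36.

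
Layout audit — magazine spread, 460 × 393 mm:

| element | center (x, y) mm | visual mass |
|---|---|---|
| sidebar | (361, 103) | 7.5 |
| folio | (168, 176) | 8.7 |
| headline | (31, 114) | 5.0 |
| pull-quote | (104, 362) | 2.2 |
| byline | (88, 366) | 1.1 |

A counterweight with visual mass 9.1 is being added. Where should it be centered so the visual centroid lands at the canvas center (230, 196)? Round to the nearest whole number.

With the counterweight, Σw becomes 7.5 + 8.7 + 5.0 + 2.2 + 1.1 + 9.1 = 33.6.
x: target moment 33.6×230 = 7728.0; current 7.5·361 + 8.7·168 + 5.0·31 + 2.2·104 + 1.1·88 = 4649.7; the counterweight supplies 3078.3, so x = 3078.3/9.1 ≈ 338.27.
y: target moment 33.6×196 = 6585.6; current 7.5·103 + 8.7·176 + 5.0·114 + 2.2·362 + 1.1·366 = 4072.7; the counterweight supplies 2512.9, so y = 2512.9/9.1 ≈ 276.14.

(338, 276)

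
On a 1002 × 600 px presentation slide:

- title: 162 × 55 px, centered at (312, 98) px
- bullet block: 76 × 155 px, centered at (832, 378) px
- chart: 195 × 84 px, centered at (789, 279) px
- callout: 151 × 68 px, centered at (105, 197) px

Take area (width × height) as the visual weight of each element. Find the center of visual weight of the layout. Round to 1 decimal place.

(561.6, 251.8)

Areas → weights: title 162·55 = 8910, bullet block 76·155 = 11780, chart 195·84 = 16380, callout 151·68 = 10268; Σw = 47338.
Σw·x = 8910·312 + 11780·832 + 16380·789 + 10268·105 = 26582840, so x̄ = 26582840/47338 ≈ 561.55.
Σw·y = 8910·98 + 11780·378 + 16380·279 + 10268·197 = 11918836, so ȳ = 11918836/47338 ≈ 251.78.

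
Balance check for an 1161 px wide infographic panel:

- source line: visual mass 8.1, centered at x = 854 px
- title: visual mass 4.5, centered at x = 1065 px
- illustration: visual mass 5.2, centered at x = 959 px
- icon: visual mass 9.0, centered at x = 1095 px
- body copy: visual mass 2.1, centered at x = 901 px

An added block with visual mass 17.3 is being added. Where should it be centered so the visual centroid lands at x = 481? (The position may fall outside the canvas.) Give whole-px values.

After adding the added block, total weight = 8.1 + 4.5 + 5.2 + 9.0 + 2.1 + 17.3 = 46.2.
x: need Σw·x = 46.2·481 = 22222.2. Existing = 8.1·854 + 4.5·1065 + 5.2·959 + 9.0·1095 + 2.1·901 = 28443.8. Remainder -6221.6 / 17.3 ≈ -359.63.

x ≈ -360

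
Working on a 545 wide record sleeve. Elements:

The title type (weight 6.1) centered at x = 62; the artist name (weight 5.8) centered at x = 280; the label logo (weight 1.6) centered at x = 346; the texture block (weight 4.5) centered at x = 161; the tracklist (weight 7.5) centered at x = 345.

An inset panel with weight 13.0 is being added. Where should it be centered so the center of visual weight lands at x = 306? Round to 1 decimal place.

With the inset panel, Σw becomes 6.1 + 5.8 + 1.6 + 4.5 + 7.5 + 13.0 = 38.5.
Along x: (5867.8 + 13.0·x) / 38.5 = 306 (existing moment 6.1·62 + 5.8·280 + 1.6·346 + 4.5·161 + 7.5·345 = 5867.8) ⇒ x = (11781.0 − 5867.8) / 13.0 ≈ 454.86.

x ≈ 454.9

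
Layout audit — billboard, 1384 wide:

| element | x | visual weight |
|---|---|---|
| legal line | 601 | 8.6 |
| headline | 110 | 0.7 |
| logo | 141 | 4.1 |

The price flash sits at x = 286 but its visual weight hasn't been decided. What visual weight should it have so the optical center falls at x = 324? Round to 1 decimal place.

Known weights sum to 8.6 + 0.7 + 4.1 = 13.4; their moment is 8.6·601 + 0.7·110 + 4.1·141 = 5823.7.
Set Σw·x/Σw = 324: (5823.7 + 286w) = 324·(13.4 + w).
So w = (324·13.4 − 5823.7)/(286 − 324) = -1482.1/-38 ≈ 39.00.

w ≈ 39.0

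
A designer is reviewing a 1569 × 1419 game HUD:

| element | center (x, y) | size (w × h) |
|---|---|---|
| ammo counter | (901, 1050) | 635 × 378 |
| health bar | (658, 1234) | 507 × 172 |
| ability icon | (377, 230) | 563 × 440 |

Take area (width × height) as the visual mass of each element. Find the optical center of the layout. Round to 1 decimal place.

(638.4, 724.6)

Taking area as weight: ammo counter 635·378 = 240030, health bar 507·172 = 87204, ability icon 563·440 = 247720. Sum 574954.
x: (240030·901 + 87204·658 + 247720·377) / 574954 = 367037702 / 574954 ≈ 638.38
y: (240030·1050 + 87204·1234 + 247720·230) / 574954 = 416616836 / 574954 ≈ 724.61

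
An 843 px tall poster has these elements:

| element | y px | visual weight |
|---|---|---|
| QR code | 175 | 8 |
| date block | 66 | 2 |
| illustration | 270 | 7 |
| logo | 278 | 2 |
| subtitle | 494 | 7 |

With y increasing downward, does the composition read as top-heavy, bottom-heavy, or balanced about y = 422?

top-heavy

Σw = 8 + 2 + 7 + 2 + 7 = 26.
y: (8·175 + 2·66 + 7·270 + 2·278 + 7·494) / 26 = 7436 / 26 ≈ 286.00
286.0 lies above (smaller y than) the midline 422, so the layout is top-heavy.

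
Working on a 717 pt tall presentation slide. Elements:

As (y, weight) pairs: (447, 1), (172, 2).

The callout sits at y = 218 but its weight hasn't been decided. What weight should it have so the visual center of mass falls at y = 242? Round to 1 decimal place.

w ≈ 2.7

Fixed elements: Σw = 1 + 2 = 3, Σw·y = 1·447 + 2·172 = 791.
For the centroid to hit 242: (791 + w·218) / (3 + w) = 242.
Rearranging, w·(218 − 242) = 242·3 − 791 = -65, so w ≈ -65/-24 = 2.71.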